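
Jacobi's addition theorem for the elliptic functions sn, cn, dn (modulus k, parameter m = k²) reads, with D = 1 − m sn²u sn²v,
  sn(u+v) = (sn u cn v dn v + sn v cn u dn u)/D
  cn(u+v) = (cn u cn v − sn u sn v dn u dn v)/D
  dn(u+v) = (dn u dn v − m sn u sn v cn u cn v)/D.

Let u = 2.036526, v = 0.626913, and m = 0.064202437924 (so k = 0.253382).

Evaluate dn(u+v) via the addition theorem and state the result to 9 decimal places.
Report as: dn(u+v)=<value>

dn(u+v)=0.991791059

sn u = 0.9105978736175109, cn u = -0.4132934944603746, dn u = 0.9730180253253522
sn v = 0.5846741017353757, cn v = 0.8112682631287455, dn v = 0.9889655172524321
m = k² = 0.064202437924
D = 1 − m·sn²u·sn²v = 0.9818016297140701
dn(u+v) = (dn u·dn v − m·sn u·sn v·cn u·cn v)/D = 0.9737420781589625/0.9818016297140701 = 0.9917910590987155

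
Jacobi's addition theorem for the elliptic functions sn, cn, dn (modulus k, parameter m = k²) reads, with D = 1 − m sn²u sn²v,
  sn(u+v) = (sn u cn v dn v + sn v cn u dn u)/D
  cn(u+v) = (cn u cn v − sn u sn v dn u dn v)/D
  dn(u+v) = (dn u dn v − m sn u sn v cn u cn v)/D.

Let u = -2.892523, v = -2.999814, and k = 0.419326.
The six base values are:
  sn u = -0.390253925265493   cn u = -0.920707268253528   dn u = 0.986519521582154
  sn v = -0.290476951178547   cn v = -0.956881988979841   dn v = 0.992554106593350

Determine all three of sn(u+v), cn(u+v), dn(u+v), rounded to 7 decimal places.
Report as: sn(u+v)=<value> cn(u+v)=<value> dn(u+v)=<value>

m = k² = 0.175834294276
D = 1 − m·sn²u·sn²v = 0.9977404523832487
sn(u+v) = (sn u·cn v·dn v + sn v·cn u·dn u)/D = 0.6344854188359529/0.9977404523832487 = 0.6359223155885801
cn(u+v) = (cn u·cn v − sn u·sn v·dn u·dn v)/D = 0.770009262026435/0.9977404523832487 = 0.771753074847427
dn(u+v) = (dn u·dn v − m·sn u·sn v·cn u·cn v)/D = 0.9616132753569725/0.9977404523832487 = 0.9637910070299534

sn(u+v)=0.6359223 cn(u+v)=0.7717531 dn(u+v)=0.9637910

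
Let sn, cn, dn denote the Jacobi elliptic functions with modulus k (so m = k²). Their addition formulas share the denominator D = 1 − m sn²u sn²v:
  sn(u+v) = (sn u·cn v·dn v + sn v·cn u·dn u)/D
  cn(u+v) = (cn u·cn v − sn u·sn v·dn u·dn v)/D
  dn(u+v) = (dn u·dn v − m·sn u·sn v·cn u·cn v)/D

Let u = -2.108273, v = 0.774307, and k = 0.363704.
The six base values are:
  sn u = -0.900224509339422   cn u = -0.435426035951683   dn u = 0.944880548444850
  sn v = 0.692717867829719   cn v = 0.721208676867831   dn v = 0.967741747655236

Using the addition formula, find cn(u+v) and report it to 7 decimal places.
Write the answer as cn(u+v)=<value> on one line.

m = k² = 0.132280599616
D = 1 − m·sn²u·sn²v = 0.9485588581436696
cn(u+v) = (cn u·cn v − sn u·sn v·dn u·dn v)/D = 0.256188490530323/0.9485588581436696 = 0.2700818070812011

cn(u+v)=0.2700818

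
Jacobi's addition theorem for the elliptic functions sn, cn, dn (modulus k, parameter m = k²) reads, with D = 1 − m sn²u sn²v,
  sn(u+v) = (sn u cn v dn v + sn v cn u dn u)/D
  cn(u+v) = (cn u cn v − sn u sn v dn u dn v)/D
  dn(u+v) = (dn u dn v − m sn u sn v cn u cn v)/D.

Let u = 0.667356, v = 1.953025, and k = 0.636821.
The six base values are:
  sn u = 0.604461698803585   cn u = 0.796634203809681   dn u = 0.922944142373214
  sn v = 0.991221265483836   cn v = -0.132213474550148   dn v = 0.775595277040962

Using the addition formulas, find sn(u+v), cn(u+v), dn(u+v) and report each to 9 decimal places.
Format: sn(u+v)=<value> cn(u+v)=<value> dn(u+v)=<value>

sn(u+v)=0.780428132 cn(u+v)=-0.625245497 dn(u+v)=0.867754536

m = k² = 0.405540986041
D = 1 − m·sn²u·sn²v = 0.854416033077187
sn(u+v) = (sn u·cn v·dn v + sn v·cn u·dn u)/D = 0.6668103084207494/0.854416033077187 = 0.7804281317372124
cn(u+v) = (cn u·cn v − sn u·sn v·dn u·dn v)/D = -0.5342197770236346/0.854416033077187 = -0.625245496739612
dn(u+v) = (dn u·dn v − m·sn u·sn v·cn u·cn v)/D = 0.7414233883640895/0.854416033077187 = 0.8677545360353861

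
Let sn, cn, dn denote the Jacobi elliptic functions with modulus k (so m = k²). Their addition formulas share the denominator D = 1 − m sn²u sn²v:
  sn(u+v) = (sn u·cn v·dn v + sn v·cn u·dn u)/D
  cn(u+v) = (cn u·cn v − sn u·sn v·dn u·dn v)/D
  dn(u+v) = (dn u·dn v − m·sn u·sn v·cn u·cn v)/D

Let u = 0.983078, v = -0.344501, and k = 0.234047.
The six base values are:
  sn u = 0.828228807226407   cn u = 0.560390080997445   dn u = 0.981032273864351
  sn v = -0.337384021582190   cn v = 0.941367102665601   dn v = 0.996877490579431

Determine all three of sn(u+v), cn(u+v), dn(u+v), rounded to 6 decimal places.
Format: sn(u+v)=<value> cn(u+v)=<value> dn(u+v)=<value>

m = k² = 0.054777998209
D = 1 − m·sn²u·sn²v = 0.9957228365919397
sn(u+v) = (sn u·cn v·dn v + sn v·cn u·dn u)/D = 0.5917523393805495/0.9957228365919397 = 0.5942942329272471
cn(u+v) = (cn u·cn v − sn u·sn v·dn u·dn v)/D = 0.8008078022524167/0.9957228365919397 = 0.8042477010905377
dn(u+v) = (dn u·dn v − m·sn u·sn v·cn u·cn v)/D = 0.9860437668523864/0.9957228365919397 = 0.9902793534667921

sn(u+v)=0.594294 cn(u+v)=0.804248 dn(u+v)=0.990279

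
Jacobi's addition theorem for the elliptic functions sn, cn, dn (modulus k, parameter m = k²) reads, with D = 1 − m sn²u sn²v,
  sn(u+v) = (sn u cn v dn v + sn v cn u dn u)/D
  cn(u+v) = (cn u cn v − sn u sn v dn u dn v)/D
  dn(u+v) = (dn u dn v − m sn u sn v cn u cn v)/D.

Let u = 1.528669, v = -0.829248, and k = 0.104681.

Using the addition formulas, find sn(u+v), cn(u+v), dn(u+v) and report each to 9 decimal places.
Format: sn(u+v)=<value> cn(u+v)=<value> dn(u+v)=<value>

sn u = 0.9989328666162707, cn u = 0.04618579861602338, dn u = 0.9945176033102464
sn v = -0.7368106776191092, cn v = 0.6760991239060062, dn v = 0.9970210383857605
m = k² = 0.010958111761
D = 1 − m·sn²u·sn²v = 0.9940636410668131
sn(u+v) = (sn u·cn v·dn v + sn v·cn u·dn u)/D = 0.6395220893315587/0.9940636410668131 = 0.6433411935731136
cn(u+v) = (cn u·cn v − sn u·sn v·dn u·dn v)/D = 0.7610348347795964/0.9940636410668131 = 0.7655795900178646
dn(u+v) = (dn u·dn v − m·sn u·sn v·cn u·cn v)/D = 0.9918068263371592/0.9940636410668131 = 0.9977297080021638

sn(u+v)=0.643341194 cn(u+v)=0.765579590 dn(u+v)=0.997729708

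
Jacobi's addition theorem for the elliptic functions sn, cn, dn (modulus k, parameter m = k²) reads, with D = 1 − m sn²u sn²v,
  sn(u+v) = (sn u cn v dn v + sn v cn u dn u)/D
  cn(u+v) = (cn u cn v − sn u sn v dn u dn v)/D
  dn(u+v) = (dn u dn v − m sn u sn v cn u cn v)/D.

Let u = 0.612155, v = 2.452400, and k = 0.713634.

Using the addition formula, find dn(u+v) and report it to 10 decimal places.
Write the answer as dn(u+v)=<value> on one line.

sn u = 0.5598570400609317, cn u = 0.8285892195136335, dn u = 0.9167188046436066
sn v = 0.9108357907491471, cn v = -0.4127688969512794, dn v = 0.7599313091881376
m = k² = 0.509273485956
D = 1 − m·sn²u·sn²v = 0.8675702592065992
dn(u+v) = (dn u·dn v − m·sn u·sn v·cn u·cn v)/D = 0.785464092840633/0.8675702592065992 = 0.9053607872161812

dn(u+v)=0.9053607872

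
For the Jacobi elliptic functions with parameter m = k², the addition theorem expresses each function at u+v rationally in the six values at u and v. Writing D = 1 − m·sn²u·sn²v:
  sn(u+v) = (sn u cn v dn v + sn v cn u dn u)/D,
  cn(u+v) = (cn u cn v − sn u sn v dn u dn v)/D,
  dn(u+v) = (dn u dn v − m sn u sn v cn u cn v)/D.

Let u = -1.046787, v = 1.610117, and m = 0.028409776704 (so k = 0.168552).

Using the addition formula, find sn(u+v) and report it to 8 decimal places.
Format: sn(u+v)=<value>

sn(u+v)=0.53333307

sn u = -0.8636320516719367, cn u = 0.5041226828113582, dn u = 0.9893484092256111
sn v = 0.9996196393515181, cn v = -0.02757855367384162, dn v = 0.9857037237973784
m = k² = 0.028409776704
D = 1 − m·sn²u·sn²v = 0.9788263912468483
sn(u+v) = (sn u·cn v·dn v + sn v·cn u·dn u)/D = 0.5220404864357401/0.9788263912468483 = 0.5333330722425196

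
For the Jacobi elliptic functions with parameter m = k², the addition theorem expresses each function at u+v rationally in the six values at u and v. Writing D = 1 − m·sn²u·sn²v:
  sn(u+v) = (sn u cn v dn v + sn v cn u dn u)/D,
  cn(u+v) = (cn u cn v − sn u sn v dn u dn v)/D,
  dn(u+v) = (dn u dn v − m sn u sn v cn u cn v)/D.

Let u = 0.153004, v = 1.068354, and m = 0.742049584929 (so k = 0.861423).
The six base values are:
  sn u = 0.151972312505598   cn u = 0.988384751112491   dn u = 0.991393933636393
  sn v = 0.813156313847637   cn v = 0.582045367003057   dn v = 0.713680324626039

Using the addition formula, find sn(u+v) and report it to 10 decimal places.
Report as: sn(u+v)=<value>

sn(u+v)=0.8697793609

m = k² = 0.742049584929
D = 1 − m·sn²u·sn²v = 0.9886679117630049
sn(u+v) = (sn u·cn v·dn v + sn v·cn u·dn u)/D = 0.8599229444806358/0.9886679117630049 = 0.8697793609455884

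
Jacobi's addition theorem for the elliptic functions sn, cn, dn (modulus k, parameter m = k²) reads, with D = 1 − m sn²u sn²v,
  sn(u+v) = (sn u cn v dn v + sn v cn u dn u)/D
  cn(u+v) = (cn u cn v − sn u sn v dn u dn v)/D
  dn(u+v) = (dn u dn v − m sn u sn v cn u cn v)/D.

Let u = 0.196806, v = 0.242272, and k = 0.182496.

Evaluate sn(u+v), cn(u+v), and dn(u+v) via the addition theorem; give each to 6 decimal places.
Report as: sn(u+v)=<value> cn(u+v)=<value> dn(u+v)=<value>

sn(u+v)=0.424696 cn(u+v)=0.905336 dn(u+v)=0.996992

sn u = 0.195496816880953, cn u = 0.980704335969519, dn u = 0.9993633593694438
sn v = 0.2398331628088033, cn v = 0.9708141191892123, dn v = 0.9990416959653429
m = k² = 0.033304790016
D = 1 − m·sn²u·sn²v = 0.9999267842441235
sn(u+v) = (sn u·cn v·dn v + sn v·cn u·dn u)/D = 0.4246648738836476/0.9999267842441235 = 0.4246959683199858
cn(u+v) = (cn u·cn v − sn u·sn v·dn u·dn v)/D = 0.9052697491566696/0.9999267842441235 = 0.9053360340187226
dn(u+v) = (dn u·dn v − m·sn u·sn v·cn u·cn v)/D = 0.9969189433052734/0.9999267842441235 = 0.9969919388236772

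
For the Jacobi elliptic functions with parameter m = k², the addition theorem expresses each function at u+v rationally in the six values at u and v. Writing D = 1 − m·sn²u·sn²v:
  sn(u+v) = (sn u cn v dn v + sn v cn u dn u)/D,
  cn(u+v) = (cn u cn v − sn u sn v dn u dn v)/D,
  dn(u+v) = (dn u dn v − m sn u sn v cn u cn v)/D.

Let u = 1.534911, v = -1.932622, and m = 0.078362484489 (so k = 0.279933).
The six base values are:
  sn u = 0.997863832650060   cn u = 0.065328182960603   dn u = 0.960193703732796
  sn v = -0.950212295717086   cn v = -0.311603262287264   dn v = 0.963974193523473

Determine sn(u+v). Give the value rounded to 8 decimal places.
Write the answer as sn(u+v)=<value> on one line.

m = k² = 0.078362484489
D = 1 − m·sn²u·sn²v = 0.9295482066342294
sn(u+v) = (sn u·cn v·dn v + sn v·cn u·dn u)/D = -0.3593404881285819/0.9295482066342294 = -0.3865754197189041

sn(u+v)=-0.38657542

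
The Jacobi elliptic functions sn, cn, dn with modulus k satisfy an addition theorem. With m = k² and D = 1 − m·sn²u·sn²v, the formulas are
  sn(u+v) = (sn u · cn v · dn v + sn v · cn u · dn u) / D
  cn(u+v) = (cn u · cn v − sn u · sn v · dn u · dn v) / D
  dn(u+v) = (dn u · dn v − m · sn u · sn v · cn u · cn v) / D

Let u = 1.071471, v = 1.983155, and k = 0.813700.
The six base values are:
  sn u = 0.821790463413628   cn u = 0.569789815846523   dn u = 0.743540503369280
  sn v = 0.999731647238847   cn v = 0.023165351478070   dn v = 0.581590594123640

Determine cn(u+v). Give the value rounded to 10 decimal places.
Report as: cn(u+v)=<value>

cn(u+v)=-0.6184810118

m = k² = 0.66210769
D = 1 − m·sn²u·sn²v = 0.5530924344933055
cn(u+v) = (cn u·cn v − sn u·sn v·dn u·dn v)/D = -0.3420771684912883/0.5530924344933055 = -0.6184810117763936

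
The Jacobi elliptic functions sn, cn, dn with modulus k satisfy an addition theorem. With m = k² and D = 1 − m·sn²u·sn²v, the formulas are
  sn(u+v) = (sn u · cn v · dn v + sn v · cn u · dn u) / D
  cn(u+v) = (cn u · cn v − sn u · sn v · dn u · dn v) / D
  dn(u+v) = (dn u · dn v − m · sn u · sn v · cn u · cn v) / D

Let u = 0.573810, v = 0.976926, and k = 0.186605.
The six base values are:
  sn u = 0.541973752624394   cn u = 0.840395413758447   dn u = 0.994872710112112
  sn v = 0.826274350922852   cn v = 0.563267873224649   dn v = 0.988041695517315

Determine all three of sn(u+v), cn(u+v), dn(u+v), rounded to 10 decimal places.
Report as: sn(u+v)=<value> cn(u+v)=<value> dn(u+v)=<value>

m = k² = 0.034821426025
D = 1 − m·sn²u·sn²v = 0.9930168462372065
sn(u+v) = (sn u·cn v·dn v + sn v·cn u·dn u)/D = 0.9924626142141948/0.9930168462372065 = 0.9994418704726794
cn(u+v) = (cn u·cn v − sn u·sn v·dn u·dn v)/D = 0.0331725232385817/0.9930168462372065 = 0.03340580108412142
dn(u+v) = (dn u·dn v − m·sn u·sn v·cn u·cn v)/D = 0.9755941664686875/0.9930168462372065 = 0.9824547993978773

sn(u+v)=0.9994418705 cn(u+v)=0.0334058011 dn(u+v)=0.9824547994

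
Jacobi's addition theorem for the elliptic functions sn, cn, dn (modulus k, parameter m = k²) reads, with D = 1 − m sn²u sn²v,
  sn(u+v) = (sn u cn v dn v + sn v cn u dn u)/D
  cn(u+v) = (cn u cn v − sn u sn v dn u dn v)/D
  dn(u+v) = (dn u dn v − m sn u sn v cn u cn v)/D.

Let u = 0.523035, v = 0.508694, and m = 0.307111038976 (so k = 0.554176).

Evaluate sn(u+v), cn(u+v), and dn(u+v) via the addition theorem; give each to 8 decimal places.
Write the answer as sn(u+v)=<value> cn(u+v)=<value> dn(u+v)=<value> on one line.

sn u = 0.4935129697943865, cn u = 0.8697384369134924, dn u = 0.9618739808989681
sn v = 0.48145720701688, cn v = 0.8764695989088869, dn v = 0.9637485881171353
m = k² = 0.307111038976
D = 1 − m·sn²u·sn²v = 0.9826616425251546
sn(u+v) = (sn u·cn v·dn v + sn v·cn u·dn u)/D = 0.8196454779077531/0.9826616425251546 = 0.8341075324783235
cn(u+v) = (cn u·cn v − sn u·sn v·dn u·dn v)/D = 0.5420380007302124/0.9826616425251546 = 0.5516018711561107
dn(u+v) = (dn u·dn v − m·sn u·sn v·cn u·cn v)/D = 0.8713787705849324/0.9826616425251546 = 0.8867536218730817

sn(u+v)=0.83410753 cn(u+v)=0.55160187 dn(u+v)=0.88675362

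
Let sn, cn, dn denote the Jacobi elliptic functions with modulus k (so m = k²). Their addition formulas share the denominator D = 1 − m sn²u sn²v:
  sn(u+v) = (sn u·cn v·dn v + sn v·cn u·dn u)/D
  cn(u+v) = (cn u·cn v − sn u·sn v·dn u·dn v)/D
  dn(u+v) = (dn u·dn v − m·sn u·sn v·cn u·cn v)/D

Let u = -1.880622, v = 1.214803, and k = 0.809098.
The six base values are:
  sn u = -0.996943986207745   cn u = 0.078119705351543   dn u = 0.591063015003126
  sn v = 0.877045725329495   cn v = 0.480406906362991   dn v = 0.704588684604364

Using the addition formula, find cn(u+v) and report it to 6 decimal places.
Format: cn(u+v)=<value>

cn(u+v)=0.804103

m = k² = 0.654639573604
D = 1 − m·sn²u·sn²v = 0.4995182524028894
cn(u+v) = (cn u·cn v − sn u·sn v·dn u·dn v)/D = 0.4016642616356721/0.4995182524028894 = 0.804103272910451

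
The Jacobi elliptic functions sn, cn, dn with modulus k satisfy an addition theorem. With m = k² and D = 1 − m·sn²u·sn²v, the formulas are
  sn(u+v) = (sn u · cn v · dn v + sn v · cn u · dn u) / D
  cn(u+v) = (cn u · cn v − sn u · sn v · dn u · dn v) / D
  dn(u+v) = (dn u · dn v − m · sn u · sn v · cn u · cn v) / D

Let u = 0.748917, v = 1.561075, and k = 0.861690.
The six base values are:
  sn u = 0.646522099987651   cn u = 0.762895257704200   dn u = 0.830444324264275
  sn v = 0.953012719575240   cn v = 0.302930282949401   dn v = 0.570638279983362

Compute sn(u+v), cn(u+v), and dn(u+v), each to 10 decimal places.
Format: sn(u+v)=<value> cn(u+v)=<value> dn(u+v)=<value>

sn(u+v)=0.9964003958 cn(u+v)=-0.0847717594 dn(u+v)=0.5126657828

m = k² = 0.7425096561
D = 1 − m·sn²u·sn²v = 0.71811871031319
sn(u+v) = (sn u·cn v·dn v + sn v·cn u·dn u)/D = 0.7155337672063039/0.71811871031319 = 0.9964003958262573
cn(u+v) = (cn u·cn v − sn u·sn v·dn u·dn v)/D = -0.06087618655463027/0.71811871031319 = -0.08477175943247684
dn(u+v) = (dn u·dn v − m·sn u·sn v·cn u·cn v)/D = 0.3681548907318611/0.71811871031319 = 0.5126657827524077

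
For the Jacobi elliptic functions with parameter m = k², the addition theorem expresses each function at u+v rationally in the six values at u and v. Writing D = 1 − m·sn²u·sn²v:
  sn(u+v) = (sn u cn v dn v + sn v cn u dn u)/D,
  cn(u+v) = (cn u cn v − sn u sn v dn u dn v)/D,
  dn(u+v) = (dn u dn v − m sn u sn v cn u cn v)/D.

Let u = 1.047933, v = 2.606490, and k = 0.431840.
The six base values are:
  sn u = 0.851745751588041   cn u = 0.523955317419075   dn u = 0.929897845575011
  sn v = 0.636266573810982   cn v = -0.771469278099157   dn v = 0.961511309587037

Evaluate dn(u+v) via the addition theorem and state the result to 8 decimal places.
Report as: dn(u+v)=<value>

dn(u+v)=0.98913377

m = k² = 0.1864857856
D = 1 − m·sn²u·sn²v = 0.9452298534550227
dn(u+v) = (dn u·dn v − m·sn u·sn v·cn u·cn v)/D = 0.9349587669827282/0.9452298534550227 = 0.9891337684323538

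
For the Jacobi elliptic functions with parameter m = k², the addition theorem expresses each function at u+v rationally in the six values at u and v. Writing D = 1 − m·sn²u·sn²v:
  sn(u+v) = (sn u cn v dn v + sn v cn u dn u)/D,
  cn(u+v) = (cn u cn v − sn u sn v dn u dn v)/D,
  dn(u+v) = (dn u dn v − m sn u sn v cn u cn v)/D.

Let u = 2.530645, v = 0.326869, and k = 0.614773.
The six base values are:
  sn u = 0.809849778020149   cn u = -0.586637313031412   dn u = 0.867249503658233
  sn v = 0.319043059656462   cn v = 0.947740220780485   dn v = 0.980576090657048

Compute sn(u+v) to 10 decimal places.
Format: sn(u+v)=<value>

m = k² = 0.377945841529
D = 1 − m·sn²u·sn²v = 0.9747688462887648
sn(u+v) = (sn u·cn v·dn v + sn v·cn u·dn u)/D = 0.5903021884356054/0.9747688462887648 = 0.6055817137396846

sn(u+v)=0.6055817137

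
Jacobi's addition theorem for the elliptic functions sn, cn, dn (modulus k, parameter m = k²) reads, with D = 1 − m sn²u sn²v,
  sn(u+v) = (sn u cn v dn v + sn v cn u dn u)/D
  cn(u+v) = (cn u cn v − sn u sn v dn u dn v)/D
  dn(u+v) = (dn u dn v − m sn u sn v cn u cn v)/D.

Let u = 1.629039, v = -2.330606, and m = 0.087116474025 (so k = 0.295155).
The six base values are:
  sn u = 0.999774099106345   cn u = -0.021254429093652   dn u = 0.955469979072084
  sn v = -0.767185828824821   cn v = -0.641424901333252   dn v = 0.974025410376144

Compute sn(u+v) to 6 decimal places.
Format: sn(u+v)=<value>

sn(u+v)=-0.641943

m = k² = 0.087116474025
D = 1 − m·sn²u·sn²v = 0.9487486633525335
sn(u+v) = (sn u·cn v·dn v + sn v·cn u·dn u)/D = -0.6090430319975327/0.9487486633525335 = -0.6419434941235075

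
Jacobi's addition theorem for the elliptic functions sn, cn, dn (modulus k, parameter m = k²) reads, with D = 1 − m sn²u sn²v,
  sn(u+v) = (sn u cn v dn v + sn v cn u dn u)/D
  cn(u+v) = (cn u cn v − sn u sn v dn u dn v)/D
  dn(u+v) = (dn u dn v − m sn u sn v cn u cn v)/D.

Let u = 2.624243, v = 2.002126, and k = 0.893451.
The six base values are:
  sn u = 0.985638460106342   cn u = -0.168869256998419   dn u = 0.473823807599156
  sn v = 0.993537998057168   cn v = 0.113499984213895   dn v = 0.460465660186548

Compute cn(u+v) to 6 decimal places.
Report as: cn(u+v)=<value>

m = k² = 0.798254689401
D = 1 − m·sn²u·sn²v = 0.2344990667952376
cn(u+v) = (cn u·cn v − sn u·sn v·dn u·dn v)/D = -0.2328232265160857/0.2344990667952376 = -0.9928535311374382

cn(u+v)=-0.992854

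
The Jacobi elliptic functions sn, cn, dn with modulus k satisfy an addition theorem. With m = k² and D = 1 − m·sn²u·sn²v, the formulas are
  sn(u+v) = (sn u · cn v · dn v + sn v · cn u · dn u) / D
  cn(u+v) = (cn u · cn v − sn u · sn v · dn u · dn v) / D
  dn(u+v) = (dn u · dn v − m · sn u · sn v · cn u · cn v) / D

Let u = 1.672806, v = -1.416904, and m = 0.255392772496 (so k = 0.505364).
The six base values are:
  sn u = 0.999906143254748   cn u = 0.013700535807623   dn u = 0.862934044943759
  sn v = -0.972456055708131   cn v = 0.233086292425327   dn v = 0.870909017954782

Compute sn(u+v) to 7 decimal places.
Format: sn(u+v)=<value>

m = k² = 0.255392772496
D = 1 − m·sn²u·sn²v = 0.7585278515170617
sn(u+v) = (sn u·cn v·dn v + sn v·cn u·dn u)/D = 0.1914808852739752/0.7585278515170617 = 0.2524375141809387

sn(u+v)=0.2524375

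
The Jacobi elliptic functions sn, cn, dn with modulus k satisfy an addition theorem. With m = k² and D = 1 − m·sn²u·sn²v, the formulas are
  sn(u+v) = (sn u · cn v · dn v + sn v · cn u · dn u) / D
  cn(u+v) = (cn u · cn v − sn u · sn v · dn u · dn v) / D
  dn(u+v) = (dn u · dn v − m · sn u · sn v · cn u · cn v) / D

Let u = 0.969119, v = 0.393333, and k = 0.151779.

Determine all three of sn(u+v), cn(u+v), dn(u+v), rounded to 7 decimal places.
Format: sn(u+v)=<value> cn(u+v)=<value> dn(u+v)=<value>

sn(u+v)=0.9769703 cn(u+v)=0.2133755 dn(u+v)=0.9889449

sn u = 0.8227463816658431, cn u = 0.5684086482943084, dn u = 0.9921724037508111
sn v = 0.3830598205523501, cn v = 0.9237235375795083, dn v = 0.9983084140901393
m = k² = 0.023036864841
D = 1 − m·sn²u·sn²v = 0.9977118286789788
sn(u+v) = (sn u·cn v·dn v + sn v·cn u·dn u)/D = 0.9747347864367291/0.9977118286789788 = 0.9769702617712045
cn(u+v) = (cn u·cn v − sn u·sn v·dn u·dn v)/D = 0.2128872687506139/0.9977118286789788 = 0.2133755084697025
dn(u+v) = (dn u·dn v − m·sn u·sn v·cn u·cn v)/D = 0.98668200840984/0.9977118286789788 = 0.9889448837308636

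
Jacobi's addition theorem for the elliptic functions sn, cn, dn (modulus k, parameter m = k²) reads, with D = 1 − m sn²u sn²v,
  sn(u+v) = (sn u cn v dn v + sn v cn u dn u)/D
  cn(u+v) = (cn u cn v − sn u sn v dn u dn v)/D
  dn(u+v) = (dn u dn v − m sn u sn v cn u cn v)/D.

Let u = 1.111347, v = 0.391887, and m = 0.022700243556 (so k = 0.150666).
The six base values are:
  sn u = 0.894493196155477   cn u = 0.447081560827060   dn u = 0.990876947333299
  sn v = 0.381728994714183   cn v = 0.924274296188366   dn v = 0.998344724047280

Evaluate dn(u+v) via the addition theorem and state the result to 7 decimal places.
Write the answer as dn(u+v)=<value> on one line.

m = k² = 0.022700243556
D = 1 − m·sn²u·sn²v = 0.9973533598467144
dn(u+v) = (dn u·dn v − m·sn u·sn v·cn u·cn v)/D = 0.9860338212087812/0.9973533598467144 = 0.9886504231161632

dn(u+v)=0.9886504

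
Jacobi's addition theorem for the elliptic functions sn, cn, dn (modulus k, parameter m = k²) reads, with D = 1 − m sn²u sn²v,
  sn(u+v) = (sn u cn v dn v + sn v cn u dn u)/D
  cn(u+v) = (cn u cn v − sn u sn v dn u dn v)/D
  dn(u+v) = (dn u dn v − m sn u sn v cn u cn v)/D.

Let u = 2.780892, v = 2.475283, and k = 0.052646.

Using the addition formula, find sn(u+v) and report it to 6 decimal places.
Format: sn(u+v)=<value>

sn u = 0.3549488604845159, cn u = -0.9348857183852707, dn u = 0.9998253895411589
sn v = 0.6197025854115795, cn v = -0.7848367382036878, dn v = 0.999467667490625
m = k² = 0.002771601316
D = 1 − m·sn²u·sn²v = 0.9998658999476209
sn(u+v) = (sn u·cn v·dn v + sn v·cn u·dn u)/D = -0.8576785463352969/0.9998658999476209 = -0.8577935764988358

sn(u+v)=-0.857794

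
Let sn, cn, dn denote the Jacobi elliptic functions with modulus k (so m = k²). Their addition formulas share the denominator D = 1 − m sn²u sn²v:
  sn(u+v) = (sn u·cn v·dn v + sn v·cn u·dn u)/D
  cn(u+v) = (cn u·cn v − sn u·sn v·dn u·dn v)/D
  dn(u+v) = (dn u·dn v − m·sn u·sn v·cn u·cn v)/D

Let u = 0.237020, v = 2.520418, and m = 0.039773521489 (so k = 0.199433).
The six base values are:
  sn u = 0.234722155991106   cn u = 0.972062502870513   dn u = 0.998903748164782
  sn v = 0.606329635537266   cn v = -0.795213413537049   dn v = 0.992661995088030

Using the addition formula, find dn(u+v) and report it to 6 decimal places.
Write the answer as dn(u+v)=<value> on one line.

dn(u+v)=0.996752

m = k² = 0.039773521489
D = 1 − m·sn²u·sn²v = 0.9991943993513354
dn(u+v) = (dn u·dn v − m·sn u·sn v·cn u·cn v)/D = 0.9959493593425801/0.9991943993513354 = 0.9967523436772043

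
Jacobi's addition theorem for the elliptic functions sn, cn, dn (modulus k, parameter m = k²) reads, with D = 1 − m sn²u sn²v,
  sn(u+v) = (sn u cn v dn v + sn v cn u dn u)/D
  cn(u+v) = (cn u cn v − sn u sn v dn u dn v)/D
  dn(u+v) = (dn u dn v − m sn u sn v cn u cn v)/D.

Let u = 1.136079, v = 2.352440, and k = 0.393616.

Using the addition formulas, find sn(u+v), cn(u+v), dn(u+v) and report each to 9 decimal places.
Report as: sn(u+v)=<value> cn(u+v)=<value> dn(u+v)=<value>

sn u = 0.8943144709858461, cn u = 0.4474389645362887, dn u = 0.9359938004179885
sn v = 0.7868441448000572, cn v = -0.617151757506909, dn v = 0.9508296180812421
m = k² = 0.154933555456
D = 1 − m·sn²u·sn²v = 0.9232809107692648
sn(u+v) = (sn u·cn v·dn v + sn v·cn u·dn u)/D = -0.1952588453300639/0.9232809107692648 = -0.2114836807005757
cn(u+v) = (cn u·cn v − sn u·sn v·dn u·dn v)/D = -0.9023977080596411/0.9232809107692648 = -0.9773815287784689
dn(u+v) = (dn u·dn v − m·sn u·sn v·cn u·cn v)/D = 0.9200764320812555/0.9232809107692648 = 0.9965292484111479

sn(u+v)=-0.211483681 cn(u+v)=-0.977381529 dn(u+v)=0.996529248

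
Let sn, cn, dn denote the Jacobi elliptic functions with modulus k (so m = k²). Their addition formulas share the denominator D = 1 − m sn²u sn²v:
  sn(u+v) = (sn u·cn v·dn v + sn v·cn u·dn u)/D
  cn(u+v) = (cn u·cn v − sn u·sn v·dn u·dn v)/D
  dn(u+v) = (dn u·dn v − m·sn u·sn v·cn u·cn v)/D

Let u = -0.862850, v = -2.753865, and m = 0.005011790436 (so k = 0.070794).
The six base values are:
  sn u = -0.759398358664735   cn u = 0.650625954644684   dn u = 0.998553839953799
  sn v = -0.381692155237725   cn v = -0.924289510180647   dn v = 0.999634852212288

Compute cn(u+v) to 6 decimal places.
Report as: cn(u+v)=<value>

cn(u+v)=-0.891073

m = k² = 0.005011790436
D = 1 − m·sn²u·sn²v = 0.9995789257540189
cn(u+v) = (cn u·cn v − sn u·sn v·dn u·dn v)/D = -0.8906982750331219/0.9995789257540189 = -0.8910734831281439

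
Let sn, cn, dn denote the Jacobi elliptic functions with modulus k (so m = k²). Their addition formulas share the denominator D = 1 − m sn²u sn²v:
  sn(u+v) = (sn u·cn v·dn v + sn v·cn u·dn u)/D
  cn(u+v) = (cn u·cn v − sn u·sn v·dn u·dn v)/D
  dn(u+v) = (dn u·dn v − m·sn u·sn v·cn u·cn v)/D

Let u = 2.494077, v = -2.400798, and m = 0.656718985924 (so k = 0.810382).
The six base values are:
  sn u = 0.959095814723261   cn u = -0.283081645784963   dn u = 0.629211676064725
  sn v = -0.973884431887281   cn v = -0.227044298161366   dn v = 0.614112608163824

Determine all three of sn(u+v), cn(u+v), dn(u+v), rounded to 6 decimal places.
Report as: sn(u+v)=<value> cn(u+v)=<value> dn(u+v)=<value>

m = k² = 0.656718985924
D = 1 − m·sn²u·sn²v = 0.4270477746324602
sn(u+v) = (sn u·cn v·dn v + sn v·cn u·dn u)/D = 0.03973915259517688/0.4270477746324602 = 0.09305551967664154
cn(u+v) = (cn u·cn v − sn u·sn v·dn u·dn v)/D = 0.425194780741196/0.4270477746324602 = 0.9956609213269898
dn(u+v) = (dn u·dn v − m·sn u·sn v·cn u·cn v)/D = 0.4258317872499112/0.4270477746324602 = 0.9971525729560456

sn(u+v)=0.093056 cn(u+v)=0.995661 dn(u+v)=0.997153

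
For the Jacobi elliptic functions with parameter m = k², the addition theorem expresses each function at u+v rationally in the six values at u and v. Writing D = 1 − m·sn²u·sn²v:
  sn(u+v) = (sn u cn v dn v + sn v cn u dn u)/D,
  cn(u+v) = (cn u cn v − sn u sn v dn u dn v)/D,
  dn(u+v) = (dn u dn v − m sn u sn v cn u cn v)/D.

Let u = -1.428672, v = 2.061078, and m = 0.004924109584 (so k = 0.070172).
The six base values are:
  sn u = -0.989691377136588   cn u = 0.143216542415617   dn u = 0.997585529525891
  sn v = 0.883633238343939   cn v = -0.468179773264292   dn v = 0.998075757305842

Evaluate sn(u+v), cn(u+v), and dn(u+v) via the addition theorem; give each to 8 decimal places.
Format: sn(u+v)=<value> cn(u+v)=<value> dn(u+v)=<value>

sn(u+v)=0.59093263 cn(u+v)=0.80672091 dn(u+v)=0.99913988

m = k² = 0.004924109584
D = 1 − m·sn²u·sn²v = 0.9962340775746443
sn(u+v) = (sn u·cn v·dn v + sn v·cn u·dn u)/D = 0.5887072237464468/0.9962340775746443 = 0.5909326301903551
cn(u+v) = (cn u·cn v − sn u·sn v·dn u·dn v)/D = 0.8036828616001174/0.9962340775746443 = 0.8067209099659616
dn(u+v) = (dn u·dn v − m·sn u·sn v·cn u·cn v)/D = 0.9953771939100185/0.9962340775746443 = 0.9991398771795561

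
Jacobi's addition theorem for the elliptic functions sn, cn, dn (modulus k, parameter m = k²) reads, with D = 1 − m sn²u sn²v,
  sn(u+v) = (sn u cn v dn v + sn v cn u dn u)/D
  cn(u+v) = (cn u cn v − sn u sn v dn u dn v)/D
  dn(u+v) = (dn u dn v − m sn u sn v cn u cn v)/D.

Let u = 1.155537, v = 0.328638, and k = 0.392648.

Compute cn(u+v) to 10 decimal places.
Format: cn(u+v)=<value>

cn(u+v)=0.1403804823

sn u = 0.9023741030105028, cn u = 0.4309535685152062, dn u = 0.9351259843879693
sn v = 0.3219099652508152, cn v = 0.94677028590478, dn v = 0.9919796981453204
m = k² = 0.154172451904
D = 1 − m·sn²u·sn²v = 0.9869908515977197
cn(u+v) = (cn u·cn v − sn u·sn v·dn u·dn v)/D = 0.1385542518215428/0.9869908515977197 = 0.1403804823492073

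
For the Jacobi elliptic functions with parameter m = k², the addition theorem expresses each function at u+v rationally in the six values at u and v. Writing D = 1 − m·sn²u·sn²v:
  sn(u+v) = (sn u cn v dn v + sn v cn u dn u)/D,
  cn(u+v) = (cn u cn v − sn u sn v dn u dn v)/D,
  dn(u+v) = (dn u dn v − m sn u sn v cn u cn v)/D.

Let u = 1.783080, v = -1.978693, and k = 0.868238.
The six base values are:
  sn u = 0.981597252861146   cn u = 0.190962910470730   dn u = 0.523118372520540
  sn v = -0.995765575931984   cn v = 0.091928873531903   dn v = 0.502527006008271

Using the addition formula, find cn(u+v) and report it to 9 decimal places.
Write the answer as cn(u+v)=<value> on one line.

m = k² = 0.753837224644
D = 1 − m·sn²u·sn²v = 0.2797911318742679
cn(u+v) = (cn u·cn v − sn u·sn v·dn u·dn v)/D = 0.2745057151128835/0.2797911318742679 = 0.9811094199949142

cn(u+v)=0.981109420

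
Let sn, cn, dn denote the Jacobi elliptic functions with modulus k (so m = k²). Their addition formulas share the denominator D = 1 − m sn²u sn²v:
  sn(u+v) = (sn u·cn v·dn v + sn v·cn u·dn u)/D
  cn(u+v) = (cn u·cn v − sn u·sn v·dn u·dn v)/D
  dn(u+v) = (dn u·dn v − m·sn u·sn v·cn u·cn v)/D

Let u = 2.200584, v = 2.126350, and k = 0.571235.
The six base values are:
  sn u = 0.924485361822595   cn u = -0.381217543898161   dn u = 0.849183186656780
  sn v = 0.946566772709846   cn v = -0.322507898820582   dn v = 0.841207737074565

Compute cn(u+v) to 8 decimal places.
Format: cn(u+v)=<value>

m = k² = 0.326309425225
D = 1 − m·sn²u·sn²v = 0.7501195916405932
cn(u+v) = (cn u·cn v − sn u·sn v·dn u·dn v)/D = -0.5021636014637278/0.7501195916405932 = -0.6694447219615226

cn(u+v)=-0.66944472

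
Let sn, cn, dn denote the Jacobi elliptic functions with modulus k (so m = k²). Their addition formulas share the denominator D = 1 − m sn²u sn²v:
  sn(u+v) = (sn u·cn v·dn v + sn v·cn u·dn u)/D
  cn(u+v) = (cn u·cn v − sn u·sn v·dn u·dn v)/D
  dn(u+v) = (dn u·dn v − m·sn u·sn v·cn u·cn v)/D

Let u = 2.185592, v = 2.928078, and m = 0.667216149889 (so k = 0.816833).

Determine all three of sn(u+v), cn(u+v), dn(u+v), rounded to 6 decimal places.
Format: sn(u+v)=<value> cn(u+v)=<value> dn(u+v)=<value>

sn(u+v)=-0.813969 cn(u+v)=-0.580908 dn(u+v)=0.746953

sn u = 0.9959362783397767, cn u = -0.09006069890198931, dn u = 0.5815458651345971
sn v = 0.8455178027985597, cn v = -0.533947230679864, dn v = 0.7231921858559918
m = k² = 0.667216149889
D = 1 − m·sn²u·sn²v = 0.5268757947772714
sn(u+v) = (sn u·cn v·dn v + sn v·cn u·dn u)/D = -0.4288607836223056/0.5268757947772714 = -0.8139694172202385
cn(u+v) = (cn u·cn v − sn u·sn v·dn u·dn v)/D = -0.3060662206011035/0.5268757947772714 = -0.5809077274663724
dn(u+v) = (dn u·dn v − m·sn u·sn v·cn u·cn v)/D = 0.3935513437298015/0.5268757947772714 = 0.746952787793505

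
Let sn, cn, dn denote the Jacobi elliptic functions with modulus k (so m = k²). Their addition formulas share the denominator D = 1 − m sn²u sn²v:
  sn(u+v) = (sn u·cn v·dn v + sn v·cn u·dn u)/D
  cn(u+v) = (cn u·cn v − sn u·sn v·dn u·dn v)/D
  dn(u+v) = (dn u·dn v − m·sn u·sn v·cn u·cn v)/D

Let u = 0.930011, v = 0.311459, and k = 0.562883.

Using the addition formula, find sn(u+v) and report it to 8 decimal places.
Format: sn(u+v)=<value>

sn(u+v)=0.91969906

sn u = 0.7798843482822854, cn u = 0.6259236401545438, dn u = 0.8984950541851386
sn v = 0.3049599844683353, cn v = 0.9523651651929908, dn v = 0.9851568129617959
m = k² = 0.316837271689
D = 1 − m·sn²u·sn²v = 0.9820781685959602
sn(u+v) = (sn u·cn v·dn v + sn v·cn u·dn u)/D = 0.9032163669776723/0.9820781685959602 = 0.9196990584455882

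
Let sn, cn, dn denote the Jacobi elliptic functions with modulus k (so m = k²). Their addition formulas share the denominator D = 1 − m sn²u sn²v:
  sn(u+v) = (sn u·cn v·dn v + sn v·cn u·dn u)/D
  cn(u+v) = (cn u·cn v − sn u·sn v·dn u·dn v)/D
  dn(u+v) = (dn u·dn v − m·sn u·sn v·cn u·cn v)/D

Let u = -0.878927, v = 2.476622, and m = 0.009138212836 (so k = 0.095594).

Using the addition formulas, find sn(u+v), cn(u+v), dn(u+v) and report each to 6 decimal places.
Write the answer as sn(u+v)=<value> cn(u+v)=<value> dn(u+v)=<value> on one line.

sn(u+v)=0.999731 cn(u+v)=-0.023183 dn(u+v)=0.995423

sn u = -0.7694895556157429, cn u = 0.6386593957645081, dn u = 0.9972908976996912
sn v = 0.622366468800411, cn v = -0.7827259919747823, dn v = 0.9982286333519742
m = k² = 0.009138212836
D = 1 − m·sn²u·sn²v = 0.9979041552931239
sn(u+v) = (sn u·cn v·dn v + sn v·cn u·dn u)/D = 0.9976359609333553/0.9979041552931239 = 0.9997312423659667
cn(u+v) = (cn u·cn v − sn u·sn v·dn u·dn v)/D = -0.02313423013337275/0.9979041552931239 = -0.02318281771917996
dn(u+v) = (dn u·dn v − m·sn u·sn v·cn u·cn v)/D = 0.993336622414082/0.9979041552931239 = 0.9954228741760273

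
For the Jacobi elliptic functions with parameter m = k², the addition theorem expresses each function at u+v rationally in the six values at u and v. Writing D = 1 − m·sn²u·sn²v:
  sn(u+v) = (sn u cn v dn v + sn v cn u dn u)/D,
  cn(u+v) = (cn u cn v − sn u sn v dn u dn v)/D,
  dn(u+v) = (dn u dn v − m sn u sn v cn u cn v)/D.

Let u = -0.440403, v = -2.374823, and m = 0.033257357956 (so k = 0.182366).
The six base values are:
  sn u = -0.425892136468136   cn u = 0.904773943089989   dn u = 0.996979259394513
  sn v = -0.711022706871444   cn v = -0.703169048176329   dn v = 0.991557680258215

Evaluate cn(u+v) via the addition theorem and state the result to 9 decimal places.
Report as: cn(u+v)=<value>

m = k² = 0.033257357956
D = 1 − m·sn²u·sn²v = 0.9969503224091813
cn(u+v) = (cn u·cn v − sn u·sn v·dn u·dn v)/D = -0.9355645023526879/0.9969503224091813 = -0.9384264003163653

cn(u+v)=-0.938426400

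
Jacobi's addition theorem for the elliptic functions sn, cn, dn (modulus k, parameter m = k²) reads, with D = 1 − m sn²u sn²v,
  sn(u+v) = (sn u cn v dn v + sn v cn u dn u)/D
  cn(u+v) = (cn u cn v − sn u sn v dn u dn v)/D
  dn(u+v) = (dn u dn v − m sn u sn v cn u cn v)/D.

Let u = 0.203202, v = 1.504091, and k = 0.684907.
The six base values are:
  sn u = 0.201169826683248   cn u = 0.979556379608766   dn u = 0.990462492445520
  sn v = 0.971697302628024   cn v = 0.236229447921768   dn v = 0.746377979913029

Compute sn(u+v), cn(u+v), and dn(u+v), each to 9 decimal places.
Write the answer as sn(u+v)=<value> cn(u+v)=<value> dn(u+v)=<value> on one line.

sn(u+v)=0.996078095 cn(u+v)=0.088478407 dn(u+v)=0.731146154

m = k² = 0.469097598649
D = 1 − m·sn²u·sn²v = 0.9820753416102947
sn(u+v) = (sn u·cn v·dn v + sn v·cn u·dn u)/D = 0.9782237354884947/0.9820753416102947 = 0.9960780950721311
cn(u+v) = (cn u·cn v − sn u·sn v·dn u·dn v)/D = 0.08689246184746068/0.9820753416102947 = 0.08847840706903849
dn(u+v) = (dn u·dn v − m·sn u·sn v·cn u·cn v)/D = 0.7180406088630834/0.9820753416102947 = 0.7311461539047734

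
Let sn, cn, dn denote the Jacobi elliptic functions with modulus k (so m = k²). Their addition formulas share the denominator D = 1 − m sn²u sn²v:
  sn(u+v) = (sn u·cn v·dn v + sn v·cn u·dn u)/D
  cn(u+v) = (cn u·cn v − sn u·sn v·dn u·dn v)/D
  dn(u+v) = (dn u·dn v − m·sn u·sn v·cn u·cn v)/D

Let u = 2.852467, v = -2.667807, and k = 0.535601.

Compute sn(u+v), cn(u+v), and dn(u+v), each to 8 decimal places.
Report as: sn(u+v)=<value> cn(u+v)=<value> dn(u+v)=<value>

sn(u+v)=0.18331853 cn(u+v)=0.98305357 dn(u+v)=0.99516812

sn u = 0.5246008126204681, cn u = -0.8513483349357915, dn u = 0.9597145840862093
sn v = -0.6647631940575053, cn v = -0.7470541451772178, dn v = 0.9344677317510044
m = k² = 0.286868431201
D = 1 − m·sn²u·sn²v = 0.965112117733487
sn(u+v) = (sn u·cn v·dn v + sn v·cn u·dn u)/D = 0.1769229329570251/0.965112117733487 = 0.183318528185636
cn(u+v) = (cn u·cn v − sn u·sn v·dn u·dn v)/D = 0.9487569106941462/0.965112117733487 = 0.9830535678302847
dn(u+v) = (dn u·dn v − m·sn u·sn v·cn u·cn v)/D = 0.9604488134612491/0.965112117733487 = 0.9951681217274637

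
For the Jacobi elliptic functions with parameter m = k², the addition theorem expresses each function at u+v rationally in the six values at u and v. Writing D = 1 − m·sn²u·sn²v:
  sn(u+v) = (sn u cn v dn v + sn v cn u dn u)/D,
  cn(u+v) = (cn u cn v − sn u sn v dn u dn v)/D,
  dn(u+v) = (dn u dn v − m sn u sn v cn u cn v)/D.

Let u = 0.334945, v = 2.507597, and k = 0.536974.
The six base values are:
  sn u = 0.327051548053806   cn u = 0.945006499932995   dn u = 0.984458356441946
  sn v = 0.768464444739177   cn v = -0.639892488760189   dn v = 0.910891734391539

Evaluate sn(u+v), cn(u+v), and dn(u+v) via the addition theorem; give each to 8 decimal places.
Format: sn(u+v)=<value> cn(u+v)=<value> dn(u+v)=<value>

sn(u+v)=0.53401416 cn(u+v)=-0.84547553 dn(u+v)=0.95800493

m = k² = 0.288341076676
D = 1 − m·sn²u·sn²v = 0.9817867901763074
sn(u+v) = (sn u·cn v·dn v + sn v·cn u·dn u)/D = 0.5242880484943095/0.9817867901763074 = 0.5340141604473603
cn(u+v) = (cn u·cn v − sn u·sn v·dn u·dn v)/D = -0.8300767094496299/0.9817867901763074 = -0.8454755327280033
dn(u+v) = (dn u·dn v − m·sn u·sn v·cn u·cn v)/D = 0.9405565879094585/0.9817867901763074 = 0.958004932761985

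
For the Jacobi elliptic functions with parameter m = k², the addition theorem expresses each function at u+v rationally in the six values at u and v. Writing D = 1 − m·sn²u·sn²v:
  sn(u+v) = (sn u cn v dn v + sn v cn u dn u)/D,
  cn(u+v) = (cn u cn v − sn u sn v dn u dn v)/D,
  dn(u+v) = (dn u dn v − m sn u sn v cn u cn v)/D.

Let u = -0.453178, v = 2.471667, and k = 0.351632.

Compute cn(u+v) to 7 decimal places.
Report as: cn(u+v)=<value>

cn(u+v)=-0.3628719

sn u = -0.4361710838814426, cn u = 0.8998637594578901, dn u = 0.9881685678049216
sn v = 0.6932301789340929, cn v = -0.7207162541631801, dn v = 0.9698351041012386
m = k² = 0.123645063424
D = 1 − m·sn²u·sn²v = 0.9886956539291117
cn(u+v) = (cn u·cn v − sn u·sn v·dn u·dn v)/D = -0.3587698685143735/0.9886956539291117 = -0.3628718980290945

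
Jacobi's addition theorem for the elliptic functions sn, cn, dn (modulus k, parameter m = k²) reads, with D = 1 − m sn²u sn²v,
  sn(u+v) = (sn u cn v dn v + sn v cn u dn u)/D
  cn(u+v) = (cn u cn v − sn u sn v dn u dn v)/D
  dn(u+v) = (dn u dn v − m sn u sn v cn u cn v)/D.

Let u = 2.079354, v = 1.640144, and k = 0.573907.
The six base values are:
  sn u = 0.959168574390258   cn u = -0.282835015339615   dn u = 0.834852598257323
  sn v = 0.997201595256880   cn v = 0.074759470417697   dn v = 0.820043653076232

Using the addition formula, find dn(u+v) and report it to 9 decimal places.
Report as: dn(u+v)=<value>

m = k² = 0.329369244649
D = 1 − m·sn²u·sn²v = 0.6986724394238327
dn(u+v) = (dn u·dn v − m·sn u·sn v·cn u·cn v)/D = 0.6912768951250663/0.6986724394238327 = 0.9894148618416017

dn(u+v)=0.989414862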